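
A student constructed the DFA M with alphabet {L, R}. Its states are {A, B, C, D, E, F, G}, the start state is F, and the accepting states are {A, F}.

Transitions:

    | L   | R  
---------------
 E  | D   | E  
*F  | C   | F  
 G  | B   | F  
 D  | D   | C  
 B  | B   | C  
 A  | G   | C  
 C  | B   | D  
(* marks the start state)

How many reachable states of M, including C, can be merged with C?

3

States {A,E,G} cannot be reached from the start state, so discard them.
Initial partition by acceptance: {F} | {B,C,D}.
No further refinement is possible. Final partition (2 blocks): {F} | {B,C,D}.
The equivalence class containing C is {B,C,D}, of size 3.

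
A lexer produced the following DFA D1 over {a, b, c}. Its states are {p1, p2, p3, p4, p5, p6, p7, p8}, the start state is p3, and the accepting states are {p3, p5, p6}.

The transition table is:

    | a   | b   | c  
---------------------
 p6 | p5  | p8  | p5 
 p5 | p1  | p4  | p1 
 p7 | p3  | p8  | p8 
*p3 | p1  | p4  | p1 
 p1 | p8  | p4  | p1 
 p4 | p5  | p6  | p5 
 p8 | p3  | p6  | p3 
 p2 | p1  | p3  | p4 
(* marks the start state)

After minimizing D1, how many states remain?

States {p2,p7} cannot be reached from the start state, so discard them.
P0 = {p3,p5,p6} | {p1,p4,p8}.
Refine {p3,p5,p6} on symbol a: members go to different blocks, giving {p3,p5} and {p6}.
On input a, block {p1,p4,p8} splits into {p4,p8} and {p1}.
Stable partition: {p3,p5} | {p4,p8} | {p6} | {p1} — 4 equivalence classes.

4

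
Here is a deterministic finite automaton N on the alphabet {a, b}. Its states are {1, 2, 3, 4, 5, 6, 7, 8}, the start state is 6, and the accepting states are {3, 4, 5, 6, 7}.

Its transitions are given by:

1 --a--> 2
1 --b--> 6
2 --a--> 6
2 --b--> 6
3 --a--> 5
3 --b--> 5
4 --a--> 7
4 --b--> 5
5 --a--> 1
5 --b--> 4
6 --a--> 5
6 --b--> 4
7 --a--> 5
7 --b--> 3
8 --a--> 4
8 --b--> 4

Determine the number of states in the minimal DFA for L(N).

First remove the unreachable states {8}; 7 states remain.
P0 = {3,4,5,6,7} | {1,2}.
On input a, block {3,4,5,6,7} splits into {3,4,6,7} and {5}.
Refine {3,4,6,7} on symbol a: members go to different blocks, giving {3,6,7} and {4}.
Refine {3,6,7} on symbol b: members go to different blocks, giving {3} and {6} and {7}.
On input a, block {1,2} splits into {1} and {2}.
Stable partition: {3} | {1} | {5} | {4} | {6} | {7} | {2} — 7 equivalence classes.

7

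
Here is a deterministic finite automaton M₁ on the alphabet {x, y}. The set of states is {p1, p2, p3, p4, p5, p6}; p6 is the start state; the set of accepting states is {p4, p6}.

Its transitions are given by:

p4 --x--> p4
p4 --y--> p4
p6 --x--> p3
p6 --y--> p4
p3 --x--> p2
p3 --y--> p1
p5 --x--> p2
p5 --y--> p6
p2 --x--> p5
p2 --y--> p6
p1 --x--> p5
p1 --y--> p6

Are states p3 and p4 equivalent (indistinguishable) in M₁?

No

Every state is reachable, so we keep all 6.
Initial partition by acceptance: {p4,p6} | {p1,p2,p3,p5}.
Split {p4,p6} by δ(·,x) → {p4} and {p6}.
Refine {p1,p2,p3,p5} on symbol y: members go to different blocks, giving {p1,p2,p5} and {p3}.
No further refinement is possible. Final partition (4 blocks): {p4} | {p1,p2,p5} | {p6} | {p3}.
p3 and p4 end up in different blocks, so they are distinguishable. For instance, the string 'ε' is accepted from only p4.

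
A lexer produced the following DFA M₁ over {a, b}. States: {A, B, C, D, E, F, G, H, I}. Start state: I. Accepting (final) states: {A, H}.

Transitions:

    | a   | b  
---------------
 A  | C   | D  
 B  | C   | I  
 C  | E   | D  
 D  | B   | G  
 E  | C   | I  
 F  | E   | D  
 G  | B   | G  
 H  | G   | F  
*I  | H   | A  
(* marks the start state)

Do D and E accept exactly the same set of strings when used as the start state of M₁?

All states are reachable from the start state.
Initial partition by acceptance: {A,H} | {B,C,D,E,F,G,I}.
On input a, block {B,C,D,E,F,G,I} splits into {B,C,D,E,F,G} and {I}.
Refine {B,C,D,E,F,G} on symbol b: members go to different blocks, giving {C,D,F,G} and {B,E}.
Stable partition: {A,H} | {C,D,F,G} | {I} | {B,E} — 4 equivalence classes.
D and E end up in different blocks, so they are distinguishable. For instance, the string 'ba' is accepted from only E.

No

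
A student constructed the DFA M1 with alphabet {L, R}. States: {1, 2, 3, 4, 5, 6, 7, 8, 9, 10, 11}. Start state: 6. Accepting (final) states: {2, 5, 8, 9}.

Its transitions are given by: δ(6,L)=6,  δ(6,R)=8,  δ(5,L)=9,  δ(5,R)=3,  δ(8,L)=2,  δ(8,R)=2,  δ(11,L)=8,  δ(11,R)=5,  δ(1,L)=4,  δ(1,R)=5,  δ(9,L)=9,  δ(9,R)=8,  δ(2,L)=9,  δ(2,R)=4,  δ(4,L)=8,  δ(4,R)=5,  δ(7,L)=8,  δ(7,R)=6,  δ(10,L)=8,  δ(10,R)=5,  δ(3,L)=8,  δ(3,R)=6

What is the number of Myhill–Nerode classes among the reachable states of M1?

7

States {1,7,10,11} cannot be reached from the start state, so discard them.
Start with accepting vs non-accepting: {2,5,8,9} | {3,4,6}.
Refine {2,5,8,9} on symbol R: members go to different blocks, giving {2,5} and {8,9}.
Split {3,4,6} by δ(·,L) → {3,4} and {6}.
Split {3,4} by δ(·,R) → {3} and {4}.
Split {2,5} by δ(·,R) → {2} and {5}.
Split {8,9} by δ(·,L) → {8} and {9}.
Stable partition: {2} | {3} | {8} | {6} | {4} | {5} | {9} — 7 equivalence classes.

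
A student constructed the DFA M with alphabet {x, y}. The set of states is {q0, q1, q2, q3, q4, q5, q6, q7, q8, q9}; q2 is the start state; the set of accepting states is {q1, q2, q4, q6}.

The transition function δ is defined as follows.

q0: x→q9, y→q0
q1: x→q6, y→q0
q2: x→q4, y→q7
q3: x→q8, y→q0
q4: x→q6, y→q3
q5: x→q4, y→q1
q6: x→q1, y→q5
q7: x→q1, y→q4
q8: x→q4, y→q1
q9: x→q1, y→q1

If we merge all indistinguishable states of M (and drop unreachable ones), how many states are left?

4

Start with accepting vs non-accepting: {q1,q2,q4,q6} | {q0,q3,q5,q7,q8,q9}.
On input x, block {q0,q3,q5,q7,q8,q9} splits into {q5,q7,q8,q9} and {q0,q3}.
Refine {q1,q2,q4,q6} on symbol y: members go to different blocks, giving {q1,q4} and {q2,q6}.
The partition is now stable with 4 blocks: {q1,q4} | {q5,q7,q8,q9} | {q0,q3} | {q2,q6}.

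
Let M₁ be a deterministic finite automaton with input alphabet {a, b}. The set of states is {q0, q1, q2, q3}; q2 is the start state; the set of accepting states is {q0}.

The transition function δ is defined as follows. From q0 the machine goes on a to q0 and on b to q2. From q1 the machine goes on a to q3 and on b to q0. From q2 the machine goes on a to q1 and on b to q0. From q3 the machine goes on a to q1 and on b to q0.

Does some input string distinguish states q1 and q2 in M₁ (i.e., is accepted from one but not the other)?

No

Start with accepting vs non-accepting: {q0} | {q1,q2,q3}.
The partition is now stable with 2 blocks: {q0} | {q1,q2,q3}.
q1 and q2 lie in the same block of the stable partition, so they are equivalent — no string distinguishes them.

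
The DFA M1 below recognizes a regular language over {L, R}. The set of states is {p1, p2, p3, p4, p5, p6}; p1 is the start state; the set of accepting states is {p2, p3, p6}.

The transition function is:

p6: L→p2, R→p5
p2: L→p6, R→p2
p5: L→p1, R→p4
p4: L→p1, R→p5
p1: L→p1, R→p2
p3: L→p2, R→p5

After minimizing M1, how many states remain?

4

First remove the unreachable states {p3}; 5 states remain.
Initial partition by acceptance: {p2,p6} | {p1,p4,p5}.
Split {p2,p6} by δ(·,R) → {p2} and {p6}.
Split {p1,p4,p5} by δ(·,R) → {p4,p5} and {p1}.
The partition is now stable with 4 blocks: {p2} | {p4,p5} | {p6} | {p1}.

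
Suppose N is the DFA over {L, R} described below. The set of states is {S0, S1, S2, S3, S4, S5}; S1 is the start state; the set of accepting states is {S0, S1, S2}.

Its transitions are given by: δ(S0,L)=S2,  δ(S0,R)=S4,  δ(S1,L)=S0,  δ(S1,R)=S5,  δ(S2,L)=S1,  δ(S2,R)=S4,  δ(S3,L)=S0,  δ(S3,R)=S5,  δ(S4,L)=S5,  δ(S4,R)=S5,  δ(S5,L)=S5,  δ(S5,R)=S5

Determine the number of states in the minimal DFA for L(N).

2

First remove the unreachable states {S3}; 5 states remain.
Start with accepting vs non-accepting: {S0,S1,S2} | {S4,S5}.
Stable partition: {S0,S1,S2} | {S4,S5} — 2 equivalence classes.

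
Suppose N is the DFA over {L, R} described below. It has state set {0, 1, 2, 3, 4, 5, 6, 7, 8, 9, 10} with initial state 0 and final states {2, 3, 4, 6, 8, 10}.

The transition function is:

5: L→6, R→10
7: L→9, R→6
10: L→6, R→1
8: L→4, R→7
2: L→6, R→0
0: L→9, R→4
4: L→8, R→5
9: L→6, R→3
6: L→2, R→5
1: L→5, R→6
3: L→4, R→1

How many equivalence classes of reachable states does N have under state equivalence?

P0 = {2,3,4,6,8,10} | {0,1,5,7,9}.
Refine {0,1,5,7,9} on symbol L: members go to different blocks, giving {0,1,7} and {5,9}.
On input R, block {2,3,4,6,8,10} splits into {2,3,8,10} and {4,6}.
The partition is now stable with 4 blocks: {2,3,8,10} | {0,1,7} | {5,9} | {4,6}.

4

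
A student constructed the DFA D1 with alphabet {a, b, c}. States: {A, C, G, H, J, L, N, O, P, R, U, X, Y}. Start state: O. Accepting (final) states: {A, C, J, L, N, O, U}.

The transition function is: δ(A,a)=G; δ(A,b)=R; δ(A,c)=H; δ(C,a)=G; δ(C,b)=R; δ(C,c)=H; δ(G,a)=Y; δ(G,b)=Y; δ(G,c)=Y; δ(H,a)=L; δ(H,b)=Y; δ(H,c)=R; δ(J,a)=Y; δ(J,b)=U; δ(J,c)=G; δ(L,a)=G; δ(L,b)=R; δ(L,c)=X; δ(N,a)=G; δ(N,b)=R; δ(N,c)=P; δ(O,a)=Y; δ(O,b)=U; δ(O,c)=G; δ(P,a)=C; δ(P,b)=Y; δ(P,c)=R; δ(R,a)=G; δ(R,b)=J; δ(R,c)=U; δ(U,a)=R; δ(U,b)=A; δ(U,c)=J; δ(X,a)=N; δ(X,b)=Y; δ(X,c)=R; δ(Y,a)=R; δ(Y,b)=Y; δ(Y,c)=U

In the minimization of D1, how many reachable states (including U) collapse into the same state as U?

1

All states are reachable from the start state.
Start with accepting vs non-accepting: {A,C,J,L,N,O,U} | {G,H,P,R,X,Y}.
Split {A,C,J,L,N,O,U} by δ(·,b) → {A,C,L,N} and {J,O,U}.
Refine {G,H,P,R,X,Y} on symbol a: members go to different blocks, giving {H,P,X} and {G,R,Y}.
Split {J,O,U} by δ(·,b) → {J,O} and {U}.
Refine {G,R,Y} on symbol b: members go to different blocks, giving {G,Y} and {R}.
On input a, block {G,Y} splits into {G} and {Y}.
The partition is now stable with 7 blocks: {A,C,L,N} | {H,P,X} | {J,O} | {G} | {U} | {R} | {Y}.
The equivalence class containing U is {U}, of size 1.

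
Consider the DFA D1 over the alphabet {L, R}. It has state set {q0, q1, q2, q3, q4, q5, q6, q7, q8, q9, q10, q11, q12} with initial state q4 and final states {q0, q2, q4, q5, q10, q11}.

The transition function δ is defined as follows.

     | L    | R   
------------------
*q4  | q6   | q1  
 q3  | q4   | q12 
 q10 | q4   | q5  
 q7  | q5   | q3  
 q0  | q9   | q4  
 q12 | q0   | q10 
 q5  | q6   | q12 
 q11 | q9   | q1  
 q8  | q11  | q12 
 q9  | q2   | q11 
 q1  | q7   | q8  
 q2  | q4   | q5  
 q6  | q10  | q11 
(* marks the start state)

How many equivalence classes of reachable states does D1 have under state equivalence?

9

All states are reachable from the start state.
P0 = {q0,q2,q4,q5,q10,q11} | {q1,q3,q6,q7,q8,q9,q12}.
Split {q0,q2,q4,q5,q10,q11} by δ(·,L) → {q0,q4,q5,q11} and {q2,q10}.
Refine {q0,q4,q5,q11} on symbol R: members go to different blocks, giving {q4,q5,q11} and {q0}.
On input L, block {q1,q3,q6,q7,q8,q9,q12} splits into {q3,q7,q8} and {q6,q9} and {q1} and {q12}.
Split {q4,q5,q11} by δ(·,R) → {q4,q11} and {q5}.
Refine {q3,q7,q8} on symbol L: members go to different blocks, giving {q3,q8} and {q7}.
No further refinement is possible. Final partition (9 blocks): {q4,q11} | {q3,q8} | {q2,q10} | {q0} | {q6,q9} | {q1} | {q12} | {q5} | {q7}.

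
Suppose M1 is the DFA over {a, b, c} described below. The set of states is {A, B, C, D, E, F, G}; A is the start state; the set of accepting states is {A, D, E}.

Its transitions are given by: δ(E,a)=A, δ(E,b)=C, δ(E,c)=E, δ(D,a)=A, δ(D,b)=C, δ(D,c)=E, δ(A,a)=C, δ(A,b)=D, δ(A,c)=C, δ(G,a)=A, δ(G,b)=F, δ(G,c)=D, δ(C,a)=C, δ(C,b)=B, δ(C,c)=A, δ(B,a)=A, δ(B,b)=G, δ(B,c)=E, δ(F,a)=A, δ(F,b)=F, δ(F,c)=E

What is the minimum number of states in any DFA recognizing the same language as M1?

4

All states are reachable from the start state.
P0 = {A,D,E} | {B,C,F,G}.
On input a, block {A,D,E} splits into {D,E} and {A}.
On input a, block {B,C,F,G} splits into {B,F,G} and {C}.
The partition is now stable with 4 blocks: {D,E} | {B,F,G} | {A} | {C}.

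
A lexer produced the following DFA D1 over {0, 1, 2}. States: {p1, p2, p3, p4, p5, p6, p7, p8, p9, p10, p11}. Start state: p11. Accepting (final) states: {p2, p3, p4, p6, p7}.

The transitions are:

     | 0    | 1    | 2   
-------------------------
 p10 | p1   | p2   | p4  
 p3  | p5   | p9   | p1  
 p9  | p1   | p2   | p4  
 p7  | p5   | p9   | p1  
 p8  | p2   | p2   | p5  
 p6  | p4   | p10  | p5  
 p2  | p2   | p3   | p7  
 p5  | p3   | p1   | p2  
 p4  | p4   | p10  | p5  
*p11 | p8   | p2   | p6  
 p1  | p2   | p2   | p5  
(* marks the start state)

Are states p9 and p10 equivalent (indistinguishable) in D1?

Yes

All states are reachable from the start state.
Start with accepting vs non-accepting: {p2,p3,p4,p6,p7} | {p1,p5,p8,p9,p10,p11}.
Split {p2,p3,p4,p6,p7} by δ(·,0) → {p2,p4,p6} and {p3,p7}.
On input 1, block {p2,p4,p6} splits into {p4,p6} and {p2}.
Split {p1,p5,p8,p9,p10,p11} by δ(·,0) → {p9,p10,p11} and {p1,p8} and {p5}.
No further refinement is possible. Final partition (6 blocks): {p4,p6} | {p9,p10,p11} | {p3,p7} | {p2} | {p1,p8} | {p5}.
p9 and p10 lie in the same block of the stable partition, so they are equivalent — no string distinguishes them.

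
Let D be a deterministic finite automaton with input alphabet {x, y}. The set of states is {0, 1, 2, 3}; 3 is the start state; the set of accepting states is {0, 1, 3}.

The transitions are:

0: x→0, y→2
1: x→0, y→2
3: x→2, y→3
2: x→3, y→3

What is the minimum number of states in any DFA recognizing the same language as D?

States {0,1} cannot be reached from the start state, so discard them.
Start with accepting vs non-accepting: {3} | {2}.
Stable partition: {3} | {2} — 2 equivalence classes.

2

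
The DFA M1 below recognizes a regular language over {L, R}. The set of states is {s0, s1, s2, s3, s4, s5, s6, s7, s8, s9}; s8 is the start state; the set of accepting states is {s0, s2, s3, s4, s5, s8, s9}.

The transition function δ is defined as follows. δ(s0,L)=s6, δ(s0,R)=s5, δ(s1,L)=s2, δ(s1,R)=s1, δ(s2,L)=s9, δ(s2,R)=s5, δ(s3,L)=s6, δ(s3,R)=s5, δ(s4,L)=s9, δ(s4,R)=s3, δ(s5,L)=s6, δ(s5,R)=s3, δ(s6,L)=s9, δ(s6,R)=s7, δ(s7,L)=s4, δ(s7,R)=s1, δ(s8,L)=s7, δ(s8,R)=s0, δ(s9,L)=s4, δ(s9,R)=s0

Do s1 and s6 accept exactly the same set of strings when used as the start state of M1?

Yes

Every state is reachable, so we keep all 10.
Start with accepting vs non-accepting: {s0,s2,s3,s4,s5,s8,s9} | {s1,s6,s7}.
Refine {s0,s2,s3,s4,s5,s8,s9} on symbol L: members go to different blocks, giving {s0,s3,s5,s8} and {s2,s4,s9}.
The partition is now stable with 3 blocks: {s0,s3,s5,s8} | {s1,s6,s7} | {s2,s4,s9}.
s1 and s6 lie in the same block of the stable partition, so they are equivalent — no string distinguishes them.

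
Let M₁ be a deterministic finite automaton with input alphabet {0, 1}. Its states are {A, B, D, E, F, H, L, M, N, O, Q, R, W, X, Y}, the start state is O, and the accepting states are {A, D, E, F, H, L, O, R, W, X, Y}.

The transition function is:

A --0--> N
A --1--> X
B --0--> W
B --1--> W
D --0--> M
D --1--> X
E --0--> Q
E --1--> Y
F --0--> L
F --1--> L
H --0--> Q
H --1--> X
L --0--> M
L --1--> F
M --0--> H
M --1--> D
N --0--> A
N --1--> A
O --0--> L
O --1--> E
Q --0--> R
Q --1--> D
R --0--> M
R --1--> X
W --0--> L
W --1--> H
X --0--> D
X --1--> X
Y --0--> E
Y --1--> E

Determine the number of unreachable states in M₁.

4

No path from O leads to A, B, N, W; the other 11 states are all reachable.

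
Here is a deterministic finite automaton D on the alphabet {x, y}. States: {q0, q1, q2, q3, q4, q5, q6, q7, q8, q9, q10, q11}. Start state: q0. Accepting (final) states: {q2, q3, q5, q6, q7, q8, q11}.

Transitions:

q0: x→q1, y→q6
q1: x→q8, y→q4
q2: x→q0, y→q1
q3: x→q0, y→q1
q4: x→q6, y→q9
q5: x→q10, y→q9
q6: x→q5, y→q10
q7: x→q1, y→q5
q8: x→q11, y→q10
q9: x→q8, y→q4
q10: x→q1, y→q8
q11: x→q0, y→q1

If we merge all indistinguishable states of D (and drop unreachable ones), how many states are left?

4

Reachable states from the start: {q0,q1,q4,q5,q6,q8,q9,q10,q11}. Unreachable: {q2,q3,q7} — drop them.
Initial partition by acceptance: {q5,q6,q8,q11} | {q0,q1,q4,q9,q10}.
On input x, block {q5,q6,q8,q11} splits into {q5,q11} and {q6,q8}.
On input x, block {q0,q1,q4,q9,q10} splits into {q1,q4,q9} and {q0,q10}.
The partition is now stable with 4 blocks: {q5,q11} | {q1,q4,q9} | {q6,q8} | {q0,q10}.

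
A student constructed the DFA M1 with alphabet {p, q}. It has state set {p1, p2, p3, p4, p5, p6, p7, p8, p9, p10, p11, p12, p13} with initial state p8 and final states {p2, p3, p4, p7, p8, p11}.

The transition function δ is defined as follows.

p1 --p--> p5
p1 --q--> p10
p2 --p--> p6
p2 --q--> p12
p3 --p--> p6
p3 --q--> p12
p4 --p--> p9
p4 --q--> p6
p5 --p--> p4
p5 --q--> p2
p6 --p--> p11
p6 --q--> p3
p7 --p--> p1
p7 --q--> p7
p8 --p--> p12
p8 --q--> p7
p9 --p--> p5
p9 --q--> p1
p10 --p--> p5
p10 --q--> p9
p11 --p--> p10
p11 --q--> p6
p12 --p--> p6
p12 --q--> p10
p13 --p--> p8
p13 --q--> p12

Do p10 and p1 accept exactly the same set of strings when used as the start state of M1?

Yes

First remove the unreachable states {p13}; 12 states remain.
Start with accepting vs non-accepting: {p2,p3,p4,p7,p8,p11} | {p1,p5,p6,p9,p10,p12}.
Refine {p2,p3,p4,p7,p8,p11} on symbol q: members go to different blocks, giving {p2,p3,p4,p11} and {p7,p8}.
Refine {p1,p5,p6,p9,p10,p12} on symbol p: members go to different blocks, giving {p1,p9,p10,p12} and {p5,p6}.
On input p, block {p2,p3,p4,p11} splits into {p2,p3} and {p4,p11}.
No further refinement is possible. Final partition (5 blocks): {p2,p3} | {p1,p9,p10,p12} | {p7,p8} | {p5,p6} | {p4,p11}.
p10 and p1 lie in the same block of the stable partition, so they are equivalent — no string distinguishes them.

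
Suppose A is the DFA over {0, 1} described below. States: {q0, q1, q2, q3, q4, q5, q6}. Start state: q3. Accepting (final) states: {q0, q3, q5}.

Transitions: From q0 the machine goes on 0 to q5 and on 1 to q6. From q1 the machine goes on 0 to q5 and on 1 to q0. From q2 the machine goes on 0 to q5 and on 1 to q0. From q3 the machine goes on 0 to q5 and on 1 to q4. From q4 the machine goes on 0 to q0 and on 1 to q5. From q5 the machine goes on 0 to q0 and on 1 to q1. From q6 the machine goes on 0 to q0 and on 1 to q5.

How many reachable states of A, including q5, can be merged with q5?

First remove the unreachable states {q2}; 6 states remain.
Initial partition by acceptance: {q0,q3,q5} | {q1,q4,q6}.
No further refinement is possible. Final partition (2 blocks): {q0,q3,q5} | {q1,q4,q6}.
The equivalence class containing q5 is {q0,q3,q5}, of size 3.

3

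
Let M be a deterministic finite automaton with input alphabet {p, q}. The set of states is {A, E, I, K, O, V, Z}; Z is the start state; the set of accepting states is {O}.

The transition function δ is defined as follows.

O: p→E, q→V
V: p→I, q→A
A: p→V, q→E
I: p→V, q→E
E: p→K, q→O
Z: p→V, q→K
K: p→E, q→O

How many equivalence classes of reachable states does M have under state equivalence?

4

Every state is reachable, so we keep all 7.
Start with accepting vs non-accepting: {O} | {A,E,I,K,V,Z}.
Refine {A,E,I,K,V,Z} on symbol q: members go to different blocks, giving {A,I,V,Z} and {E,K}.
Refine {A,I,V,Z} on symbol q: members go to different blocks, giving {A,I,Z} and {V}.
The partition is now stable with 4 blocks: {O} | {A,I,Z} | {E,K} | {V}.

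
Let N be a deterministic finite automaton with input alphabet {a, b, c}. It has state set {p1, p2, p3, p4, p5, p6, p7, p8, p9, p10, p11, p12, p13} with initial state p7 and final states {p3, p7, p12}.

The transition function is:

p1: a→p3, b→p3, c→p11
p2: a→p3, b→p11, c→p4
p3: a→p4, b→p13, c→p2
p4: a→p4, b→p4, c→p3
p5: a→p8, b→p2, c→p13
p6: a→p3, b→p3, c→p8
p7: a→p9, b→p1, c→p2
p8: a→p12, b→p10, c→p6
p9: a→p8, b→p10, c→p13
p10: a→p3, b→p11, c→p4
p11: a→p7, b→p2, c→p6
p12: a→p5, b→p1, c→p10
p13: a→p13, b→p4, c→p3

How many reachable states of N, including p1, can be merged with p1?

2

Every state is reachable, so we keep all 13.
Start with accepting vs non-accepting: {p3,p7,p12} | {p1,p2,p4,p5,p6,p8,p9,p10,p11,p13}.
Refine {p1,p2,p4,p5,p6,p8,p9,p10,p11,p13} on symbol a: members go to different blocks, giving {p1,p2,p6,p8,p10,p11} and {p4,p5,p9,p13}.
On input b, block {p3,p7,p12} splits into {p7,p12} and {p3}.
Split {p1,p2,p6,p8,p10,p11} by δ(·,a) → {p1,p2,p6,p10} and {p8,p11}.
Split {p1,p2,p6,p10} by δ(·,b) → {p1,p6} and {p2,p10}.
Refine {p4,p5,p9,p13} on symbol a: members go to different blocks, giving {p4,p13} and {p5,p9}.
Stable partition: {p7,p12} | {p1,p6} | {p4,p13} | {p3} | {p8,p11} | {p2,p10} | {p5,p9} — 7 equivalence classes.
The equivalence class containing p1 is {p1,p6}, of size 2.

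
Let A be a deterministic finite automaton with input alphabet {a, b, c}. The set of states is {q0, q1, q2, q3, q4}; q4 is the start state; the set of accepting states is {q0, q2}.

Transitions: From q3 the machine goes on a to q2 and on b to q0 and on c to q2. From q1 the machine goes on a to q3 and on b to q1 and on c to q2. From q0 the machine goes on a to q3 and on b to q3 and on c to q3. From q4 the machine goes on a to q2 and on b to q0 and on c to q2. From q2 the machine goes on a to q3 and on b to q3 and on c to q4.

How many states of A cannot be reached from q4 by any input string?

1

No path from q4 leads to q1; the other 4 states are all reachable.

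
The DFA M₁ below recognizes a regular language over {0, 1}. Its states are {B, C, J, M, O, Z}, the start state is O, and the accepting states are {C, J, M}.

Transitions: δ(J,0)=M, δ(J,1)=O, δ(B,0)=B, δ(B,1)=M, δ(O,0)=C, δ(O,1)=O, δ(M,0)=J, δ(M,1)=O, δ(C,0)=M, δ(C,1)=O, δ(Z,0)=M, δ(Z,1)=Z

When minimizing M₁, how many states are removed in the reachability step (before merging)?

Starting at O and following transitions, the reachable set is {C, J, M, O}. That leaves B, Z unreachable — 2 in total.

2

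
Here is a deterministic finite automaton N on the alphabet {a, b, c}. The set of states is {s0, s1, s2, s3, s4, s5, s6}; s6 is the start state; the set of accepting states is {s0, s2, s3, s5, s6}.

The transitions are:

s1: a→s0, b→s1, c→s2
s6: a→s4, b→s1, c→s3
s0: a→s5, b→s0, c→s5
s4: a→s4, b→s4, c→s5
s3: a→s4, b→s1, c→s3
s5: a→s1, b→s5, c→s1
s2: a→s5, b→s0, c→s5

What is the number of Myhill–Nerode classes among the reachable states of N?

5

Every state is reachable, so we keep all 7.
P0 = {s0,s2,s3,s5,s6} | {s1,s4}.
Refine {s0,s2,s3,s5,s6} on symbol a: members go to different blocks, giving {s3,s5,s6} and {s0,s2}.
Split {s3,s5,s6} by δ(·,b) → {s3,s6} and {s5}.
Split {s1,s4} by δ(·,a) → {s1} and {s4}.
No further refinement is possible. Final partition (5 blocks): {s3,s6} | {s1} | {s0,s2} | {s5} | {s4}.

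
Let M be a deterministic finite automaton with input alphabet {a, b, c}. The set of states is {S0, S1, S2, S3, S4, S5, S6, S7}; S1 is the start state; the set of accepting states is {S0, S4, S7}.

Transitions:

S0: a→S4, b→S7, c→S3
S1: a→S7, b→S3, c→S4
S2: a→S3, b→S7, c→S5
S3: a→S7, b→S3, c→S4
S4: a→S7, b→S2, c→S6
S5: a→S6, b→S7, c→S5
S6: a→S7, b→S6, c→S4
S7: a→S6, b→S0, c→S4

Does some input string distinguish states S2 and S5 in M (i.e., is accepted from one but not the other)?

No

P0 = {S0,S4,S7} | {S1,S2,S3,S5,S6}.
Refine {S0,S4,S7} on symbol a: members go to different blocks, giving {S0,S4} and {S7}.
On input a, block {S0,S4} splits into {S0} and {S4}.
Split {S1,S2,S3,S5,S6} by δ(·,a) → {S1,S3,S6} and {S2,S5}.
No further refinement is possible. Final partition (5 blocks): {S0} | {S1,S3,S6} | {S7} | {S4} | {S2,S5}.
S2 and S5 lie in the same block of the stable partition, so they are equivalent — no string distinguishes them.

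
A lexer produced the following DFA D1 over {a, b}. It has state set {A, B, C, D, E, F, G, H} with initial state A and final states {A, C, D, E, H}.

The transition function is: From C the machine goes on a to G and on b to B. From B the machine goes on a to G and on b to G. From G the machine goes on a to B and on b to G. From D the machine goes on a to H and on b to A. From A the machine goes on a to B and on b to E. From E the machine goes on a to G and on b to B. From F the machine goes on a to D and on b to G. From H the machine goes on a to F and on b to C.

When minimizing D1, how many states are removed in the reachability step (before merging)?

4

No path from A leads to C, D, F, H; the other 4 states are all reachable.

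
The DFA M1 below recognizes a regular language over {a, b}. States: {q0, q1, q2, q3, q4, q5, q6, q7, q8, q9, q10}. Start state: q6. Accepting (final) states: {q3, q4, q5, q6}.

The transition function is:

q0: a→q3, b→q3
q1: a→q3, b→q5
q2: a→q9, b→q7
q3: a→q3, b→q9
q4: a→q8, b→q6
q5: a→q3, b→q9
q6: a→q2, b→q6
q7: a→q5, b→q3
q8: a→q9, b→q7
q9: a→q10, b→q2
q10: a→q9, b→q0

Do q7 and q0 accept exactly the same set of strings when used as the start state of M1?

Yes

States {q1,q4,q8} cannot be reached from the start state, so discard them.
Start with accepting vs non-accepting: {q3,q5,q6} | {q0,q2,q7,q9,q10}.
On input a, block {q3,q5,q6} splits into {q3,q5} and {q6}.
Refine {q0,q2,q7,q9,q10} on symbol a: members go to different blocks, giving {q2,q9,q10} and {q0,q7}.
Split {q2,q9,q10} by δ(·,b) → {q2,q10} and {q9}.
Stable partition: {q3,q5} | {q2,q10} | {q6} | {q0,q7} | {q9} — 5 equivalence classes.
q7 and q0 lie in the same block of the stable partition, so they are equivalent — no string distinguishes them.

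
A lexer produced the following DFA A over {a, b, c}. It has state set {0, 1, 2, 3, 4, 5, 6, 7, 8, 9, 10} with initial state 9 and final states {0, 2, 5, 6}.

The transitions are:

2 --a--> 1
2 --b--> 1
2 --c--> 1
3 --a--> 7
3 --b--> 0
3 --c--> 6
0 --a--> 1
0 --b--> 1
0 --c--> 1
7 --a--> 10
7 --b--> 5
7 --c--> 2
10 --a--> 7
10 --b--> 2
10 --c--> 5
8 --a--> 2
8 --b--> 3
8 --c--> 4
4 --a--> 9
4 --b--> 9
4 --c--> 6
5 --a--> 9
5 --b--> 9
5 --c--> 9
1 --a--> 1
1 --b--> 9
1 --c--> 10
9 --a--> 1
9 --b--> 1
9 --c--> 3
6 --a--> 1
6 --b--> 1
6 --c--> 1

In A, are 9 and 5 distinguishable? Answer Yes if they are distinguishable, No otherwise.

Yes

First remove the unreachable states {4,8}; 9 states remain.
Initial partition by acceptance: {0,2,5,6} | {1,3,7,9,10}.
Refine {1,3,7,9,10} on symbol b: members go to different blocks, giving {3,7,10} and {1,9}.
The partition is now stable with 3 blocks: {0,2,5,6} | {3,7,10} | {1,9}.
9 and 5 end up in different blocks, so they are distinguishable. For instance, the string 'ε' is accepted from only 5.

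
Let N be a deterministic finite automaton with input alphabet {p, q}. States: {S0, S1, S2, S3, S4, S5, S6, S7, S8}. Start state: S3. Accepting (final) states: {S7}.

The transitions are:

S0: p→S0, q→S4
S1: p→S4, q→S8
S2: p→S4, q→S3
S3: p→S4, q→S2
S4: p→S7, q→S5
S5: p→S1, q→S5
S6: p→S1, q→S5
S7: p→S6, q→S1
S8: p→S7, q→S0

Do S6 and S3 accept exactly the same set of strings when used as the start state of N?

Every state is reachable, so we keep all 9.
Start with accepting vs non-accepting: {S7} | {S0,S1,S2,S3,S4,S5,S6,S8}.
Split {S0,S1,S2,S3,S4,S5,S6,S8} by δ(·,p) → {S0,S1,S2,S3,S5,S6} and {S4,S8}.
On input p, block {S0,S1,S2,S3,S5,S6} splits into {S0,S5,S6} and {S1,S2,S3}.
Split {S0,S5,S6} by δ(·,p) → {S5,S6} and {S0}.
Split {S4,S8} by δ(·,q) → {S4} and {S8}.
Refine {S1,S2,S3} on symbol q: members go to different blocks, giving {S2,S3} and {S1}.
The partition is now stable with 7 blocks: {S7} | {S5,S6} | {S4} | {S2,S3} | {S0} | {S8} | {S1}.
S6 and S3 end up in different blocks, so they are distinguishable. For instance, the string 'pp' is accepted from only S3.

No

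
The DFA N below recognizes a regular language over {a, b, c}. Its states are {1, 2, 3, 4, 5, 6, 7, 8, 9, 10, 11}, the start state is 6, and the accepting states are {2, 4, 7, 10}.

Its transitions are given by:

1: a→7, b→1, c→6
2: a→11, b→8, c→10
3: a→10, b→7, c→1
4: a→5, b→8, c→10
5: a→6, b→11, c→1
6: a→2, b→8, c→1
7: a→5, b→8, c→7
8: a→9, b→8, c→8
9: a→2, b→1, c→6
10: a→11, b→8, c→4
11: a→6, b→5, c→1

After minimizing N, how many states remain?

5

States {3} cannot be reached from the start state, so discard them.
P0 = {2,4,7,10} | {1,5,6,8,9,11}.
Refine {1,5,6,8,9,11} on symbol a: members go to different blocks, giving {1,6,9} and {5,8,11}.
Split {1,6,9} by δ(·,b) → {1,9} and {6}.
On input a, block {5,8,11} splits into {5,11} and {8}.
The partition is now stable with 5 blocks: {2,4,7,10} | {1,9} | {5,11} | {6} | {8}.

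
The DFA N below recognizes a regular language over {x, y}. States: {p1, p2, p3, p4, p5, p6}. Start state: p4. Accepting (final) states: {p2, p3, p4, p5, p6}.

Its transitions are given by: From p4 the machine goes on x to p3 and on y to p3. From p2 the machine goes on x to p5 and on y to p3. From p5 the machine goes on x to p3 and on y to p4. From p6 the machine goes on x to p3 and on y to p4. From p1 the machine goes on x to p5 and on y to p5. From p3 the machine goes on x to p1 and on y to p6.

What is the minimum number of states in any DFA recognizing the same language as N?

First remove the unreachable states {p2}; 5 states remain.
Initial partition by acceptance: {p3,p4,p5,p6} | {p1}.
Split {p3,p4,p5,p6} by δ(·,x) → {p4,p5,p6} and {p3}.
Split {p4,p5,p6} by δ(·,y) → {p5,p6} and {p4}.
The partition is now stable with 4 blocks: {p5,p6} | {p1} | {p3} | {p4}.

4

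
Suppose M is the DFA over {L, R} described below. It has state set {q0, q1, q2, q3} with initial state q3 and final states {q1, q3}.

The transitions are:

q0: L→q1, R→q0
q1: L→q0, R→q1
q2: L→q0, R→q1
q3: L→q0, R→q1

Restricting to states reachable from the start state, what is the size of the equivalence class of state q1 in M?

2

Reachable states from the start: {q0,q1,q3}. Unreachable: {q2} — drop them.
Start with accepting vs non-accepting: {q1,q3} | {q0}.
The partition is now stable with 2 blocks: {q1,q3} | {q0}.
The equivalence class containing q1 is {q1,q3}, of size 2.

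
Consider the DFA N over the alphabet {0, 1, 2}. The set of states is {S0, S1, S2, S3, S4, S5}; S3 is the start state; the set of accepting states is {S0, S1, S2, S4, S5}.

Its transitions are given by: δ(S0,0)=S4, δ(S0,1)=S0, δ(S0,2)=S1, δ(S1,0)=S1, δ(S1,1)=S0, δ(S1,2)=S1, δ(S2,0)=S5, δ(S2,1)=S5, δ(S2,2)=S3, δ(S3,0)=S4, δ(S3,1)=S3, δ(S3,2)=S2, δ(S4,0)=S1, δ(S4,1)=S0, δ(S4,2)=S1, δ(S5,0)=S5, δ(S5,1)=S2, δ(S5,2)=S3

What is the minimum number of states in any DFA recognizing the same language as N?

All states are reachable from the start state.
Start with accepting vs non-accepting: {S0,S1,S2,S4,S5} | {S3}.
Refine {S0,S1,S2,S4,S5} on symbol 2: members go to different blocks, giving {S0,S1,S4} and {S2,S5}.
Stable partition: {S0,S1,S4} | {S3} | {S2,S5} — 3 equivalence classes.

3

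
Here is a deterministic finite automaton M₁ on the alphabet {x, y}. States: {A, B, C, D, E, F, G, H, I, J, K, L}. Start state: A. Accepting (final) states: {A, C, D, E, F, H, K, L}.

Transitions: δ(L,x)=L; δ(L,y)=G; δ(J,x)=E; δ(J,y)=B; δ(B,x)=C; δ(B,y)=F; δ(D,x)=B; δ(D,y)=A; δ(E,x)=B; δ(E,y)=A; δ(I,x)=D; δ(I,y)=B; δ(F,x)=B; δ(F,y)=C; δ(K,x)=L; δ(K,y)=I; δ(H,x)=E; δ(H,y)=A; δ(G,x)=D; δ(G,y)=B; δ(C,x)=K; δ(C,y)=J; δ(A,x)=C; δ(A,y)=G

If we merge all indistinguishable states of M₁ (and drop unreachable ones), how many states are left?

First remove the unreachable states {H}; 11 states remain.
Start with accepting vs non-accepting: {A,C,D,E,F,K,L} | {B,G,I,J}.
On input x, block {A,C,D,E,F,K,L} splits into {A,C,K,L} and {D,E,F}.
On input x, block {B,G,I,J} splits into {G,I,J} and {B}.
Stable partition: {A,C,K,L} | {G,I,J} | {D,E,F} | {B} — 4 equivalence classes.

4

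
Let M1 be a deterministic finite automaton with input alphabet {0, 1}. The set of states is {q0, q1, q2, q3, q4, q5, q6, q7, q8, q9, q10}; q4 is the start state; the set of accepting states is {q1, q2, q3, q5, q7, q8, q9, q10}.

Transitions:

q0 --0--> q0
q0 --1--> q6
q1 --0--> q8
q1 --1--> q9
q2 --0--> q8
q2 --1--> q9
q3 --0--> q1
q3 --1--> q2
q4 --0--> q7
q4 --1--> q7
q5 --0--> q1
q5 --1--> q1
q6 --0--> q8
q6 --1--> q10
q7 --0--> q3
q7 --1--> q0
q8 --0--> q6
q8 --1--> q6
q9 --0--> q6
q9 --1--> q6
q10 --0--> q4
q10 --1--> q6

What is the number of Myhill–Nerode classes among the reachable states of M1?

Reachable states from the start: {q0,q1,q2,q3,q4,q6,q7,q8,q9,q10}. Unreachable: {q5} — drop them.
P0 = {q1,q2,q3,q7,q8,q9,q10} | {q0,q4,q6}.
Split {q1,q2,q3,q7,q8,q9,q10} by δ(·,0) → {q1,q2,q3,q7} and {q8,q9,q10}.
On input 0, block {q1,q2,q3,q7} splits into {q1,q2} and {q3,q7}.
Split {q0,q4,q6} by δ(·,0) → {q0} and {q4} and {q6}.
Split {q8,q9,q10} by δ(·,0) → {q8,q9} and {q10}.
Refine {q3,q7} on symbol 0: members go to different blocks, giving {q3} and {q7}.
Stable partition: {q1,q2} | {q0} | {q8,q9} | {q3} | {q4} | {q6} | {q10} | {q7} — 8 equivalence classes.

8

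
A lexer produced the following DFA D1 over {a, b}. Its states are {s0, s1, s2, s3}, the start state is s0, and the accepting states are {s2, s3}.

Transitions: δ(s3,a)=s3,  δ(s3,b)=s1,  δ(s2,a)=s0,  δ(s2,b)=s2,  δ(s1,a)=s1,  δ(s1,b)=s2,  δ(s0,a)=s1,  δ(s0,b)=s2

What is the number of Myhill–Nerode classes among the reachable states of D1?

First remove the unreachable states {s3}; 3 states remain.
P0 = {s2} | {s0,s1}.
The partition is now stable with 2 blocks: {s2} | {s0,s1}.

2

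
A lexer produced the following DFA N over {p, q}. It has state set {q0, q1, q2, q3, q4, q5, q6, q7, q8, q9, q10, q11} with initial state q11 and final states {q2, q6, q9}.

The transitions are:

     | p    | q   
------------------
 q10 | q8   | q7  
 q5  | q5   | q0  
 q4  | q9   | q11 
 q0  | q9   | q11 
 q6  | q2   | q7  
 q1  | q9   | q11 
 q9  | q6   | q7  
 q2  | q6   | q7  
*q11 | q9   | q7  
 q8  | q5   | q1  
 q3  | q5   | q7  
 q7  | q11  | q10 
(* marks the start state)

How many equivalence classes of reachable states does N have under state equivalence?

States {q3,q4} cannot be reached from the start state, so discard them.
Initial partition by acceptance: {q2,q6,q9} | {q0,q1,q5,q7,q8,q10,q11}.
Split {q0,q1,q5,q7,q8,q10,q11} by δ(·,p) → {q5,q7,q8,q10} and {q0,q1,q11}.
Refine {q5,q7,q8,q10} on symbol p: members go to different blocks, giving {q5,q8,q10} and {q7}.
Refine {q5,q8,q10} on symbol q: members go to different blocks, giving {q5,q8} and {q10}.
Split {q0,q1,q11} by δ(·,q) → {q0,q1} and {q11}.
Stable partition: {q2,q6,q9} | {q5,q8} | {q0,q1} | {q7} | {q10} | {q11} — 6 equivalence classes.

6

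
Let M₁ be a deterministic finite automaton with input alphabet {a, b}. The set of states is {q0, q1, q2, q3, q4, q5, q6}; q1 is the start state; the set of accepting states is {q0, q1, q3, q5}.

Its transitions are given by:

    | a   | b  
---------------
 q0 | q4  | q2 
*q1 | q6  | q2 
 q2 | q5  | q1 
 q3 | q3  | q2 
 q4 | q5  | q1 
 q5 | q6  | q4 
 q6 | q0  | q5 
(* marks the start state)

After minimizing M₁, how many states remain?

2

First remove the unreachable states {q3}; 6 states remain.
Start with accepting vs non-accepting: {q0,q1,q5} | {q2,q4,q6}.
Stable partition: {q0,q1,q5} | {q2,q4,q6} — 2 equivalence classes.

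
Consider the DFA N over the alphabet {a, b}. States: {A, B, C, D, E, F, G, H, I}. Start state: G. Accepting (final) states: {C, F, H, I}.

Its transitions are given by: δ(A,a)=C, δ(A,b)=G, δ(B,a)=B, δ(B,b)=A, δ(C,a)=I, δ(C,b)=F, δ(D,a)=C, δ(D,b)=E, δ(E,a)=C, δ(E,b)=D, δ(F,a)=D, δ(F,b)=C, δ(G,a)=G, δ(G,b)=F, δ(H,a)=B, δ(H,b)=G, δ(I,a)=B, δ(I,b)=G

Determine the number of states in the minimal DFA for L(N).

Reachable states from the start: {A,B,C,D,E,F,G,I}. Unreachable: {H} — drop them.
Start with accepting vs non-accepting: {C,F,I} | {A,B,D,E,G}.
On input a, block {C,F,I} splits into {F,I} and {C}.
Split {F,I} by δ(·,b) → {F} and {I}.
Split {A,B,D,E,G} by δ(·,a) → {A,D,E} and {B,G}.
Split {A,D,E} by δ(·,b) → {D,E} and {A}.
Refine {B,G} on symbol b: members go to different blocks, giving {B} and {G}.
Stable partition: {F} | {D,E} | {C} | {I} | {B} | {A} | {G} — 7 equivalence classes.

7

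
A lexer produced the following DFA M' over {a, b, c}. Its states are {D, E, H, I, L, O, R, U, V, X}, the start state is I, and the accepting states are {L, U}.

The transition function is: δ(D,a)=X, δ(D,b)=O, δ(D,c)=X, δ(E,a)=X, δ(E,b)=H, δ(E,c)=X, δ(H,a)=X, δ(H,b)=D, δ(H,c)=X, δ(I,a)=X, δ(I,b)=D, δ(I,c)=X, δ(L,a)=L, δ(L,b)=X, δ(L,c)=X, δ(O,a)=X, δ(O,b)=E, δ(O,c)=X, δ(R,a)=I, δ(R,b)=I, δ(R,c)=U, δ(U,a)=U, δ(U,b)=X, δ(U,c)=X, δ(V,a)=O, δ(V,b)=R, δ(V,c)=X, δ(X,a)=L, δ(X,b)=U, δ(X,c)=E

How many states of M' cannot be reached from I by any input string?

No path from I leads to R, V; the other 8 states are all reachable.

2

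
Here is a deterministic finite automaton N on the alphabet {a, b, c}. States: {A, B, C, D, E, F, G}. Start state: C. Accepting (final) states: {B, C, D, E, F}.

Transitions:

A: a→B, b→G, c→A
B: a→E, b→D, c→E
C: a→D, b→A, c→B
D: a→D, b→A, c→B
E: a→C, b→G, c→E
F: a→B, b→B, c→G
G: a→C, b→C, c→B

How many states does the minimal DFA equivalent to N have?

First remove the unreachable states {F}; 6 states remain.
P0 = {B,C,D,E} | {A,G}.
On input b, block {B,C,D,E} splits into {C,D,E} and {B}.
Split {C,D,E} by δ(·,c) → {C,D} and {E}.
On input a, block {A,G} splits into {A} and {G}.
Stable partition: {C,D} | {A} | {B} | {E} | {G} — 5 equivalence classes.

5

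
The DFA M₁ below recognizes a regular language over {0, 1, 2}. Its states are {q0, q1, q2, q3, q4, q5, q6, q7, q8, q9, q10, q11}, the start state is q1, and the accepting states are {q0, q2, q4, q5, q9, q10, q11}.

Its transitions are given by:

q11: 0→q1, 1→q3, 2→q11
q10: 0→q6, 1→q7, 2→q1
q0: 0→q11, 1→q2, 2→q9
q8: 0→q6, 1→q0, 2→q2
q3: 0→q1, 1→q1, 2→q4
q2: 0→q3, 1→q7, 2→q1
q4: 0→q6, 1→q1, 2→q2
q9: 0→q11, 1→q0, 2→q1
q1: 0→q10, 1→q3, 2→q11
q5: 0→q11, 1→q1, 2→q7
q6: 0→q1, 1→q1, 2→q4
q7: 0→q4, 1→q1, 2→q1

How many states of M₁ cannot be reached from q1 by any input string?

Starting at q1 and following transitions, the reachable set is {q1, q2, q3, q4, q6, q7, q10, q11}. That leaves q0, q5, q8, q9 unreachable — 4 in total.

4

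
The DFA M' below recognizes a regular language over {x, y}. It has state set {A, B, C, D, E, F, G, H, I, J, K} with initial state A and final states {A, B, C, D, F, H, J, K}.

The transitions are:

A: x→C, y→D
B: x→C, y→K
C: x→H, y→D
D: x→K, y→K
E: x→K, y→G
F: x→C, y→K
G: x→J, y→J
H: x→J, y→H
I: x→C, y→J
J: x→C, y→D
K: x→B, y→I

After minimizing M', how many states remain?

7

States {E,F,G} cannot be reached from the start state, so discard them.
Initial partition by acceptance: {A,B,C,D,H,J,K} | {I}.
On input y, block {A,B,C,D,H,J,K} splits into {A,B,C,D,H,J} and {K}.
Split {A,B,C,D,H,J} by δ(·,x) → {A,B,C,H,J} and {D}.
Split {A,B,C,H,J} by δ(·,y) → {A,C,J} and {B} and {H}.
On input x, block {A,C,J} splits into {A,J} and {C}.
No further refinement is possible. Final partition (7 blocks): {A,J} | {I} | {K} | {D} | {B} | {H} | {C}.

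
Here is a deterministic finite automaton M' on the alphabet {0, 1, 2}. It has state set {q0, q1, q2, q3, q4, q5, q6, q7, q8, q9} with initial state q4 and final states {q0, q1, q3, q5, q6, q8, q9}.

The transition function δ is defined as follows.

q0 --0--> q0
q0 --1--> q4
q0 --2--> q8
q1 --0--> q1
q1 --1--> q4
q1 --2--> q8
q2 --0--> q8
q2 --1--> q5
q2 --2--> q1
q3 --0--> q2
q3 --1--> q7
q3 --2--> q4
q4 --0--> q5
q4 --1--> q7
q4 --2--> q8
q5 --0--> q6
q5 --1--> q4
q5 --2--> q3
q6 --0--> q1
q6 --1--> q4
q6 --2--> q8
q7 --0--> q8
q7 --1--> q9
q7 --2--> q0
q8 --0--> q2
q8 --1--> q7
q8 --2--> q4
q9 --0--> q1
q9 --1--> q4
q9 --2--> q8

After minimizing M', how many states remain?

4

Start with accepting vs non-accepting: {q0,q1,q3,q5,q6,q8,q9} | {q2,q4,q7}.
Refine {q0,q1,q3,q5,q6,q8,q9} on symbol 0: members go to different blocks, giving {q0,q1,q5,q6,q9} and {q3,q8}.
Refine {q2,q4,q7} on symbol 0: members go to different blocks, giving {q2,q7} and {q4}.
Stable partition: {q0,q1,q5,q6,q9} | {q2,q7} | {q3,q8} | {q4} — 4 equivalence classes.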